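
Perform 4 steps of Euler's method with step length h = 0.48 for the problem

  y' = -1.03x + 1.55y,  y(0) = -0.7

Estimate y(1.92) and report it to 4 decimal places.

Euler: y_{n+1} = y_n + h·f(x_n, y_n).
x=0.000000, y=-0.700000: f=-1.085000 → y ← -0.700000 + 0.48·(-1.085000) = -1.220800
x=0.480000, y=-1.220800: f=-2.386640 → y ← -1.220800 + 0.48·(-2.386640) = -2.366387
x=0.960000, y=-2.366387: f=-4.656700 → y ← -2.366387 + 0.48·(-4.656700) = -4.601603
x=1.440000, y=-4.601603: f=-8.615685 → y ← -4.601603 + 0.48·(-8.615685) = -8.737132
y(1.92) ≈ -8.7371

-8.7371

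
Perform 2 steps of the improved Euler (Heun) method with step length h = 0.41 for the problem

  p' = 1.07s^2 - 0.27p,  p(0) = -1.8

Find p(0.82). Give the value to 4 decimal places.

-1.2299

Heun: k1 = f(s_n, p_n); k2 = f(s_n + h, p_n + h·k1); p_{n+1} = p_n + (h/2)·(k1 + k2).
s=0.000000, p=-1.800000:
  k1 = f(0.000000, -1.800000) = 0.486000
  k2 = f(0.410000, -1.600740) = 0.612067
  p ← -1.800000 + (0.41/2)·(0.486000 + 0.612067) = -1.574896
s=0.410000, p=-1.574896:
  k1 = f(0.410000, -1.574896) = 0.605089
  k2 = f(0.820000, -1.326810) = 1.077707
  p ← -1.574896 + (0.41/2)·(0.605089 + 1.077707) = -1.229923
p(0.82) ≈ -1.2299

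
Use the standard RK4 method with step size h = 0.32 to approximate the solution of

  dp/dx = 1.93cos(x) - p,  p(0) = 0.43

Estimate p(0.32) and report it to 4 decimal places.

0.8310

RK4: k1 = f(x_n, p_n); k2 = f(x_n + h/2, p_n + (h/2)·k1); k3 = f(x_n + h/2, p_n + (h/2)·k2); k4 = f(x_n + h, p_n + h·k3); p_{n+1} = p_n + (h/6)·(k1 + 2k2 + 2k3 + k4).
x=0.000000, p=0.430000:
  k1 = f(0.000000, 0.430000) = 1.500000
  k2 = f(0.160000, 0.670000) = 1.235349
  k3 = f(0.160000, 0.627656) = 1.277693
  k4 = f(0.320000, 0.838862) = 0.993163
  p ← 0.430000 + (0.32/6)·(k1 + 2k2 + 2k3 + k4) = 0.831026
p(0.32) ≈ 0.8310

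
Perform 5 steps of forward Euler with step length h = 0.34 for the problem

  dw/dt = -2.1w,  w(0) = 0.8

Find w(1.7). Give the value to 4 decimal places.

Euler: w_{n+1} = w_n + h·f(t_n, w_n).
t=0.000000, w=0.800000: f=-1.680000 → w ← 0.800000 + 0.34·(-1.680000) = 0.228800
t=0.340000, w=0.228800: f=-0.480480 → w ← 0.228800 + 0.34·(-0.480480) = 0.065437
t=0.680000, w=0.065437: f=-0.137417 → w ← 0.065437 + 0.34·(-0.137417) = 0.018715
t=1.020000, w=0.018715: f=-0.039301 → w ← 0.018715 + 0.34·(-0.039301) = 0.005352
t=1.360000, w=0.005352: f=-0.011240 → w ← 0.005352 + 0.34·(-0.011240) = 0.001531
w(1.7) ≈ 0.0015

0.0015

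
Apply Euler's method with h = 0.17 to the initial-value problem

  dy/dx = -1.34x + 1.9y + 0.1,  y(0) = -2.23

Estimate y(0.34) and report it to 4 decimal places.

Euler: y_{n+1} = y_n + h·f(x_n, y_n).
x=0.000000, y=-2.230000: f=-4.137000 → y ← -2.230000 + 0.17·(-4.137000) = -2.933290
x=0.170000, y=-2.933290: f=-5.701051 → y ← -2.933290 + 0.17·(-5.701051) = -3.902469
y(0.34) ≈ -3.9025

-3.9025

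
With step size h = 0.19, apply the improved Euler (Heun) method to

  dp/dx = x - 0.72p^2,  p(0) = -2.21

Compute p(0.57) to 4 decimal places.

-11.3682

Heun: k1 = f(x_n, p_n); k2 = f(x_n + h, p_n + h·k1); p_{n+1} = p_n + (h/2)·(k1 + k2).
x=0.000000, p=-2.210000:
  k1 = f(0.000000, -2.210000) = -3.516552
  k2 = f(0.190000, -2.878145) = -5.774277
  p ← -2.210000 + (0.19/2)·(-3.516552 + (-5.774277)) = -3.092629
x=0.190000, p=-3.092629:
  k1 = f(0.190000, -3.092629) = -6.696334
  k2 = f(0.380000, -4.364932) = -13.337896
  p ← -3.092629 + (0.19/2)·(-6.696334 + (-13.337896)) = -4.995881
x=0.380000, p=-4.995881:
  k1 = f(0.380000, -4.995881) = -17.590352
  k2 = f(0.570000, -8.338047) = -49.486586
  p ← -4.995881 + (0.19/2)·(-17.590352 + (-49.486586)) = -11.368190
p(0.57) ≈ -11.3682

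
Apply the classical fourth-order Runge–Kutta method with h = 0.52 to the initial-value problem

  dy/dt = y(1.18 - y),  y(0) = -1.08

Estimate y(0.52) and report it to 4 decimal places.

RK4: k1 = f(t_n, y_n); k2 = f(t_n + h/2, y_n + (h/2)·k1); k3 = f(t_n + h/2, y_n + (h/2)·k2); k4 = f(t_n + h, y_n + h·k3); y_{n+1} = y_n + (h/6)·(k1 + 2k2 + 2k3 + k4).
t=0.000000, y=-1.080000:
  k1 = f(0.000000, -1.080000) = -2.440800
  k2 = f(0.260000, -1.714608) = -4.963118
  k3 = f(0.260000, -2.370411) = -8.415931
  k4 = f(0.520000, -5.456284) = -36.209454
  y ← -1.080000 + (0.52/6)·(k1 + 2k2 + 2k3 + k4) = -6.748724
y(0.52) ≈ -6.7487

-6.7487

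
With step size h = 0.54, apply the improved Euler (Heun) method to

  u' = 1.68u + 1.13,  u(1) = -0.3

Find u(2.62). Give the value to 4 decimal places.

Heun: k1 = f(x_n, u_n); k2 = f(x_n + h, u_n + h·k1); u_{n+1} = u_n + (h/2)·(k1 + k2).
x=1.000000, u=-0.300000:
  k1 = f(1.000000, -0.300000) = 0.626000
  k2 = f(1.540000, 0.038040) = 1.193907
  u ← -0.300000 + (0.54/2)·(0.626000 + 1.193907) = 0.191375
x=1.540000, u=0.191375:
  k1 = f(1.540000, 0.191375) = 1.451510
  k2 = f(2.080000, 0.975190) = 2.768320
  u ← 0.191375 + (0.54/2)·(1.451510 + 2.768320) = 1.330729
x=2.080000, u=1.330729:
  k1 = f(2.080000, 1.330729) = 3.365625
  k2 = f(2.620000, 3.148166) = 6.418919
  u ← 1.330729 + (0.54/2)·(3.365625 + 6.418919) = 3.972556
u(2.62) ≈ 3.9726

3.9726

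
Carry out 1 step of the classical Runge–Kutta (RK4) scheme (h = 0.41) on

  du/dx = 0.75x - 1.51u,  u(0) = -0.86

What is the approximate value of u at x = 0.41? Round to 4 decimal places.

-0.4116

RK4: k1 = f(x_n, u_n); k2 = f(x_n + h/2, u_n + (h/2)·k1); k3 = f(x_n + h/2, u_n + (h/2)·k2); k4 = f(x_n + h, u_n + h·k3); u_{n+1} = u_n + (h/6)·(k1 + 2k2 + 2k3 + k4).
x=0.000000, u=-0.860000:
  k1 = f(0.000000, -0.860000) = 1.298600
  k2 = f(0.205000, -0.593787) = 1.050368
  k3 = f(0.205000, -0.644674) = 1.127208
  k4 = f(0.410000, -0.397845) = 0.908245
  u ← -0.860000 + (0.41/6)·(k1 + 2k2 + 2k3 + k4) = -0.411597
u(0.41) ≈ -0.4116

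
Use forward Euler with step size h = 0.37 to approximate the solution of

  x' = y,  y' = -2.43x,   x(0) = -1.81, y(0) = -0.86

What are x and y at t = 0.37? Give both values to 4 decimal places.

Euler on (x,y): x_{n+1} = x_n + h·x', y_{n+1} = y_n + h·y'.
0.000000: (-1.810000, -0.860000); f=(-0.860000, 4.398300) → (-2.128200, 0.767371)
(x(0.37), y(0.37)) ≈ (-2.1282, 0.7674)

-2.1282, 0.7674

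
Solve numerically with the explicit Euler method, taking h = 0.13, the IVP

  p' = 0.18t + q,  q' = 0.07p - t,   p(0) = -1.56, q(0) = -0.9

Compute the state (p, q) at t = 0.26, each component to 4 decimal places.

-1.7928, -0.9464

Euler on (p,q): p_{n+1} = p_n + h·p', q_{n+1} = q_n + h·q'.
0.000000: (-1.560000, -0.900000); f=(-0.900000, -0.109200) → (-1.677000, -0.914196)
0.130000: (-1.677000, -0.914196); f=(-0.890796, -0.247390) → (-1.792803, -0.946357)
(p(0.26), q(0.26)) ≈ (-1.7928, -0.9464)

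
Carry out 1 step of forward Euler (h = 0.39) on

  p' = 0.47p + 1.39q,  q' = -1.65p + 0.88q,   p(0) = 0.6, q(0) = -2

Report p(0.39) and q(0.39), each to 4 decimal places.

-0.3742, -3.0725

Euler on (p,q): p_{n+1} = p_n + h·p', q_{n+1} = q_n + h·q'.
0.000000: (0.600000, -2.000000); f=(-2.498000, -2.750000) → (-0.374220, -3.072500)
(p(0.39), q(0.39)) ≈ (-0.3742, -3.0725)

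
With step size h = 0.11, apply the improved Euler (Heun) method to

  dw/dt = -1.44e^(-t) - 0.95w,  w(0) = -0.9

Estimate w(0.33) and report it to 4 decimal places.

-1.0017

Heun: k1 = f(t_n, w_n); k2 = f(t_n + h, w_n + h·k1); w_{n+1} = w_n + (h/2)·(k1 + k2).
t=0.000000, w=-0.900000:
  k1 = f(0.000000, -0.900000) = -0.585000
  k2 = f(0.110000, -0.964350) = -0.373869
  w ← -0.900000 + (0.11/2)·(-0.585000 + (-0.373869)) = -0.952738
t=0.110000, w=-0.952738:
  k1 = f(0.110000, -0.952738) = -0.384900
  k2 = f(0.220000, -0.995077) = -0.210304
  w ← -0.952738 + (0.11/2)·(-0.384900 + (-0.210304)) = -0.985474
t=0.220000, w=-0.985474:
  k1 = f(0.220000, -0.985474) = -0.219427
  k2 = f(0.330000, -1.009611) = -0.076120
  w ← -0.985474 + (0.11/2)·(-0.219427 + (-0.076120)) = -1.001729
w(0.33) ≈ -1.0017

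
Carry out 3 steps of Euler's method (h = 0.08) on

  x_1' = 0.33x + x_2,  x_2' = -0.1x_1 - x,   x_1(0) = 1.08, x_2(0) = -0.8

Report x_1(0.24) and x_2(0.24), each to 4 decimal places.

Euler on (x_1,x_2): x_1_{n+1} = x_1_n + h·x_1', x_2_{n+1} = x_2_n + h·x_2'.
0.000000: (1.080000, -0.800000); f=(-0.800000, -0.108000) → (1.016000, -0.808640)
0.080000: (1.016000, -0.808640); f=(-0.782240, -0.181600) → (0.953421, -0.823168)
0.160000: (0.953421, -0.823168); f=(-0.770368, -0.255342) → (0.891791, -0.843595)
(x_1(0.24), x_2(0.24)) ≈ (0.8918, -0.8436)

0.8918, -0.8436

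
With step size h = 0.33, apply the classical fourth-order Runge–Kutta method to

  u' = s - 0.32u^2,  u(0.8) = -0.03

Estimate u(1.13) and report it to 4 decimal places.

RK4: k1 = f(s_n, u_n); k2 = f(s_n + h/2, u_n + (h/2)·k1); k3 = f(s_n + h/2, u_n + (h/2)·k2); k4 = f(s_n + h, u_n + h·k3); u_{n+1} = u_n + (h/6)·(k1 + 2k2 + 2k3 + k4).
s=0.800000, u=-0.030000:
  k1 = f(0.800000, -0.030000) = 0.799712
  k2 = f(0.965000, 0.101952) = 0.961674
  k3 = f(0.965000, 0.128676) = 0.959702
  k4 = f(1.130000, 0.286702) = 1.103697
  u ← -0.030000 + (0.33/6)·(k1 + 2k2 + 2k3 + k4) = 0.286039
u(1.13) ≈ 0.2860

0.2860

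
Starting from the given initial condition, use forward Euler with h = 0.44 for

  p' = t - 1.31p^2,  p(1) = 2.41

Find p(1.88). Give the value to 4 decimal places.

Euler: p_{n+1} = p_n + h·f(t_n, p_n).
t=1.000000, p=2.410000: f=-6.608611 → p ← 2.410000 + 0.44·(-6.608611) = -0.497789
t=1.440000, p=-0.497789: f=1.115390 → p ← -0.497789 + 0.44·1.115390 = -0.007017
p(1.88) ≈ -0.0070

-0.0070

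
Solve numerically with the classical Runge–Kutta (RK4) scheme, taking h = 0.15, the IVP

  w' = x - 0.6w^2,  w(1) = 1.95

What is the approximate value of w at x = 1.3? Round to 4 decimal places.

1.7061

RK4: k1 = f(x_n, w_n); k2 = f(x_n + h/2, w_n + (h/2)·k1); k3 = f(x_n + h/2, w_n + (h/2)·k2); k4 = f(x_n + h, w_n + h·k3); w_{n+1} = w_n + (h/6)·(k1 + 2k2 + 2k3 + k4).
x=1.000000, w=1.950000:
  k1 = f(1.000000, 1.950000) = -1.281500
  k2 = f(1.075000, 1.853887) = -0.987139
  k3 = f(1.075000, 1.875965) = -1.036546
  k4 = f(1.150000, 1.794518) = -0.782177
  w ← 1.950000 + (0.15/6)·(k1 + 2k2 + 2k3 + k4) = 1.797224
x=1.150000, w=1.797224:
  k1 = f(1.150000, 1.797224) = -0.788008
  k2 = f(1.225000, 1.738123) = -0.587643
  k3 = f(1.225000, 1.753151) = -0.619122
  k4 = f(1.300000, 1.704355) = -0.442897
  w ← 1.797224 + (0.15/6)·(k1 + 2k2 + 2k3 + k4) = 1.706113
w(1.3) ≈ 1.7061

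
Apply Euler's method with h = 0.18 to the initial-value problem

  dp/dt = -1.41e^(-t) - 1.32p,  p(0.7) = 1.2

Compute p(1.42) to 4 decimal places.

0.1479

Euler: p_{n+1} = p_n + h·f(t_n, p_n).
t=0.700000, p=1.200000: f=-2.284185 → p ← 1.200000 + 0.18·(-2.284185) = 0.788847
t=0.880000, p=0.788847: f=-1.626121 → p ← 0.788847 + 0.18·(-1.626121) = 0.496145
t=1.060000, p=0.496145: f=-1.143414 → p ← 0.496145 + 0.18·(-1.143414) = 0.290330
t=1.240000, p=0.290330: f=-0.791268 → p ← 0.290330 + 0.18·(-0.791268) = 0.147902
p(1.42) ≈ 0.1479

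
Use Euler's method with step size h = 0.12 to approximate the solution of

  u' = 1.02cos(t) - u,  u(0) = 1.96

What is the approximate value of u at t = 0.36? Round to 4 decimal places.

1.6563

Euler: u_{n+1} = u_n + h·f(t_n, u_n).
t=0.000000, u=1.960000: f=-0.940000 → u ← 1.960000 + 0.12·(-0.940000) = 1.847200
t=0.120000, u=1.847200: f=-0.834535 → u ← 1.847200 + 0.12·(-0.834535) = 1.747056
t=0.240000, u=1.747056: f=-0.756291 → u ← 1.747056 + 0.12·(-0.756291) = 1.656301
u(0.36) ≈ 1.6563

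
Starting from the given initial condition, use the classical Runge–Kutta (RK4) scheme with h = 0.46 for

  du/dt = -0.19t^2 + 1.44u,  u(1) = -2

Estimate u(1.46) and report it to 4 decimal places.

-4.0582

RK4: k1 = f(t_n, u_n); k2 = f(t_n + h/2, u_n + (h/2)·k1); k3 = f(t_n + h/2, u_n + (h/2)·k2); k4 = f(t_n + h, u_n + h·k3); u_{n+1} = u_n + (h/6)·(k1 + 2k2 + 2k3 + k4).
t=1.000000, u=-2.000000:
  k1 = f(1.000000, -2.000000) = -3.070000
  k2 = f(1.230000, -2.706100) = -4.184235
  k3 = f(1.230000, -2.962374) = -4.553270
  k4 = f(1.460000, -4.094504) = -6.301090
  u ← -2.000000 + (0.46/6)·(k1 + 2k2 + 2k3 + k4) = -4.058201
u(1.46) ≈ -4.0582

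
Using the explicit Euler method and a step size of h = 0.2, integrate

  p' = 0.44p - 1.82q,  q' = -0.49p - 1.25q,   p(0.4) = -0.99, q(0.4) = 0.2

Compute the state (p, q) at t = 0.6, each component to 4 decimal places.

-1.1499, 0.2470

Euler on (p,q): p_{n+1} = p_n + h·p', q_{n+1} = q_n + h·q'.
0.400000: (-0.990000, 0.200000); f=(-0.799600, 0.235100) → (-1.149920, 0.247020)
(p(0.6), q(0.6)) ≈ (-1.1499, 0.2470)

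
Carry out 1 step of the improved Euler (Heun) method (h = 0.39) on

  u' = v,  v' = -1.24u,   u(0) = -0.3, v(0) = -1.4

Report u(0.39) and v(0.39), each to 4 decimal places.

Heun on (u,v): k1 = f(t_n, state_n); k2 = f(t_n + h, state_n + h·k1); state_{n+1} = state_n + (h/2)·(k1 + k2).
0.000000: (-0.300000, -1.400000)
  k1 = (-1.400000, 0.372000)
  predictor → (-0.846000, -1.254920)
  k2 = (-1.254920, 1.049040)
  → (-0.817709, -1.122897)
(u(0.39), v(0.39)) ≈ (-0.8177, -1.1229)

-0.8177, -1.1229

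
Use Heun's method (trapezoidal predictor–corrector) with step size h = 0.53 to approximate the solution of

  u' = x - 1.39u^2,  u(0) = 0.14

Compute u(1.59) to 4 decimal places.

Heun: k1 = f(x_n, u_n); k2 = f(x_n + h, u_n + h·k1); u_{n+1} = u_n + (h/2)·(k1 + k2).
x=0.000000, u=0.140000:
  k1 = f(0.000000, 0.140000) = -0.027244
  k2 = f(0.530000, 0.125561) = 0.508086
  u ← 0.140000 + (0.53/2)·(-0.027244 + 0.508086) = 0.267423
x=0.530000, u=0.267423:
  k1 = f(0.530000, 0.267423) = 0.430594
  k2 = f(1.060000, 0.495638) = 0.718537
  u ← 0.267423 + (0.53/2)·(0.430594 + 0.718537) = 0.571943
x=1.060000, u=0.571943:
  k1 = f(1.060000, 0.571943) = 0.605305
  k2 = f(1.590000, 0.892755) = 0.482155
  u ← 0.571943 + (0.53/2)·(0.605305 + 0.482155) = 0.860120
u(1.59) ≈ 0.8601

0.8601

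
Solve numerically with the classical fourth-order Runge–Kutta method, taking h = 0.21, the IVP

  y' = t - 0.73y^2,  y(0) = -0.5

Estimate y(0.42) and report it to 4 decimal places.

-0.4918

RK4: k1 = f(t_n, y_n); k2 = f(t_n + h/2, y_n + (h/2)·k1); k3 = f(t_n + h/2, y_n + (h/2)·k2); k4 = f(t_n + h, y_n + h·k3); y_{n+1} = y_n + (h/6)·(k1 + 2k2 + 2k3 + k4).
t=0.000000, y=-0.500000:
  k1 = f(0.000000, -0.500000) = -0.182500
  k2 = f(0.105000, -0.519162) = -0.091757
  k3 = f(0.105000, -0.509634) = -0.084601
  k4 = f(0.210000, -0.517766) = 0.014300
  y ← -0.500000 + (0.21/6)·(k1 + 2k2 + 2k3 + k4) = -0.518232
t=0.210000, y=-0.518232:
  k1 = f(0.210000, -0.518232) = 0.013948
  k2 = f(0.315000, -0.516767) = 0.120054
  k3 = f(0.315000, -0.505626) = 0.128370
  k4 = f(0.420000, -0.491274) = 0.243814
  y ← -0.518232 + (0.21/6)·(k1 + 2k2 + 2k3 + k4) = -0.491821
y(0.42) ≈ -0.4918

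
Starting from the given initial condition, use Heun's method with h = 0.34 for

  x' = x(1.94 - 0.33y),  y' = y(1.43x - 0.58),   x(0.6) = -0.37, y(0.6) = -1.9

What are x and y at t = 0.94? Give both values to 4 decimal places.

Heun on (x,y): k1 = f(t_n, state_n); k2 = f(t_n + h, state_n + h·k1); state_{n+1} = state_n + (h/2)·(k1 + k2).
0.600000: (-0.370000, -1.900000)
  k1 = (-0.949790, 2.107290)
  predictor → (-0.692929, -1.183521)
  k2 = (-1.614913, 1.859179)
  → (-0.806000, -1.225700)
(x(0.94), y(0.94)) ≈ (-0.8060, -1.2257)

-0.8060, -1.2257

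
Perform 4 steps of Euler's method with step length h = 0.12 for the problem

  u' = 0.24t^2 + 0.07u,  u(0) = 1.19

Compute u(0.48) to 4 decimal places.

Euler: u_{n+1} = u_n + h·f(t_n, u_n).
t=0.000000, u=1.190000: f=0.083300 → u ← 1.190000 + 0.12·0.083300 = 1.199996
t=0.120000, u=1.199996: f=0.087456 → u ← 1.199996 + 0.12·0.087456 = 1.210491
t=0.240000, u=1.210491: f=0.098558 → u ← 1.210491 + 0.12·0.098558 = 1.222318
t=0.360000, u=1.222318: f=0.116666 → u ← 1.222318 + 0.12·0.116666 = 1.236318
u(0.48) ≈ 1.2363

1.2363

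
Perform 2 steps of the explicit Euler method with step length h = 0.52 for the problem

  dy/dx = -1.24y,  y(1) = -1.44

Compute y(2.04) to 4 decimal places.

Euler: y_{n+1} = y_n + h·f(x_n, y_n).
x=1.000000, y=-1.440000: f=1.785600 → y ← -1.440000 + 0.52·1.785600 = -0.511488
x=1.520000, y=-0.511488: f=0.634245 → y ← -0.511488 + 0.52·0.634245 = -0.181681
y(2.04) ≈ -0.1817

-0.1817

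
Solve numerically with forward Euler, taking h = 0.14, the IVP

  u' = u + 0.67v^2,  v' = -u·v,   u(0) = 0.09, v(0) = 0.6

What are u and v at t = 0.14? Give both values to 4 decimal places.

0.1364, 0.5924

Euler on (u,v): u_{n+1} = u_n + h·u', v_{n+1} = v_n + h·v'.
0.000000: (0.090000, 0.600000); f=(0.331200, -0.054000) → (0.136368, 0.592440)
(u(0.14), v(0.14)) ≈ (0.1364, 0.5924)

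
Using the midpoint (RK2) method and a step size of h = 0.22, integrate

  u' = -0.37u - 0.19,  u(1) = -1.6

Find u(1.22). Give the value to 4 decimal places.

Midpoint: k1 = f(s_n, u_n); k2 = f(s_n + h/2, u_n + (h/2)·k1); u_{n+1} = u_n + h·k2.
s=1.000000, u=-1.600000:
  k1 = f(1.000000, -1.600000) = 0.402000
  k2 = f(1.110000, -1.555780) = 0.385639
  u ← -1.600000 + 0.22·0.385639 = -1.515160
u(1.22) ≈ -1.5152

-1.5152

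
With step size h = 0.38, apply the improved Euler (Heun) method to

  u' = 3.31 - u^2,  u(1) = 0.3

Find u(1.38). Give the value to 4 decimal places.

Heun: k1 = f(x_n, u_n); k2 = f(x_n + h, u_n + h·k1); u_{n+1} = u_n + (h/2)·(k1 + k2).
x=1.000000, u=0.300000:
  k1 = f(1.000000, 0.300000) = 3.220000
  k2 = f(1.380000, 1.523600) = 0.988643
  u ← 0.300000 + (0.38/2)·(3.220000 + 0.988643) = 1.099642
u(1.38) ≈ 1.0996

1.0996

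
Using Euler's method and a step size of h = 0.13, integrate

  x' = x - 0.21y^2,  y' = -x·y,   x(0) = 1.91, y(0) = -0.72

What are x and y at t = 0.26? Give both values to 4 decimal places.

2.4149, -0.3904

Euler on (x,y): x_{n+1} = x_n + h·x', y_{n+1} = y_n + h·y'.
0.000000: (1.910000, -0.720000); f=(1.801136, 1.375200) → (2.144148, -0.541224)
0.130000: (2.144148, -0.541224); f=(2.082634, 1.160464) → (2.414890, -0.390364)
(x(0.26), y(0.26)) ≈ (2.4149, -0.3904)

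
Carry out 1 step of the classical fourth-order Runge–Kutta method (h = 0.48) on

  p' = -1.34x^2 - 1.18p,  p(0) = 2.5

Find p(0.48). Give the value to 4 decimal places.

1.3766

RK4: k1 = f(x_n, p_n); k2 = f(x_n + h/2, p_n + (h/2)·k1); k3 = f(x_n + h/2, p_n + (h/2)·k2); k4 = f(x_n + h, p_n + h·k3); p_{n+1} = p_n + (h/6)·(k1 + 2k2 + 2k3 + k4).
x=0.000000, p=2.500000:
  k1 = f(0.000000, 2.500000) = -2.950000
  k2 = f(0.240000, 1.792000) = -2.191744
  k3 = f(0.240000, 1.973981) = -2.406482
  k4 = f(0.480000, 1.344889) = -1.895705
  p ← 2.500000 + (0.48/6)·(k1 + 2k2 + 2k3 + k4) = 1.376627
p(0.48) ≈ 1.3766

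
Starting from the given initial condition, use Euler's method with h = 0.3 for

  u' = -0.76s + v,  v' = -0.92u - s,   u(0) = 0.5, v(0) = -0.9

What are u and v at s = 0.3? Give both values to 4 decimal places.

0.2300, -1.0380

Euler on (u,v): u_{n+1} = u_n + h·u', v_{n+1} = v_n + h·v'.
0.000000: (0.500000, -0.900000); f=(-0.900000, -0.460000) → (0.230000, -1.038000)
(u(0.3), v(0.3)) ≈ (0.2300, -1.0380)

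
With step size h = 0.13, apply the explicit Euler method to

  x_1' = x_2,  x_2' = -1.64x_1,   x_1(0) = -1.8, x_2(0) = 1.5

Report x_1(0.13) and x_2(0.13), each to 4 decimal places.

Euler on (x_1,x_2): x_1_{n+1} = x_1_n + h·x_1', x_2_{n+1} = x_2_n + h·x_2'.
0.000000: (-1.800000, 1.500000); f=(1.500000, 2.952000) → (-1.605000, 1.883760)
(x_1(0.13), x_2(0.13)) ≈ (-1.6050, 1.8838)

-1.6050, 1.8838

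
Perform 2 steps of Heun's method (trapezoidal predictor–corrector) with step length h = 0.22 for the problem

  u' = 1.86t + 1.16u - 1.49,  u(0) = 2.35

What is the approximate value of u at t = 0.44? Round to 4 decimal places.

Heun: k1 = f(t_n, u_n); k2 = f(t_n + h, u_n + h·k1); u_{n+1} = u_n + (h/2)·(k1 + k2).
t=0.000000, u=2.350000:
  k1 = f(0.000000, 2.350000) = 1.236000
  k2 = f(0.220000, 2.621920) = 1.960627
  u ← 2.350000 + (0.22/2)·(1.236000 + 1.960627) = 2.701629
t=0.220000, u=2.701629:
  k1 = f(0.220000, 2.701629) = 2.053090
  k2 = f(0.440000, 3.153309) = 2.986238
  u ← 2.701629 + (0.22/2)·(2.053090 + 2.986238) = 3.255955
u(0.44) ≈ 3.2560

3.2560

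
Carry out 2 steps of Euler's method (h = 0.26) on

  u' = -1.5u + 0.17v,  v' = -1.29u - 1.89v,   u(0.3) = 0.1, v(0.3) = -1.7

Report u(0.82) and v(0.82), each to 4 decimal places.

-0.0483, -0.4521

Euler on (u,v): u_{n+1} = u_n + h·u', v_{n+1} = v_n + h·v'.
0.300000: (0.100000, -1.700000); f=(-0.439000, 3.084000) → (-0.014140, -0.898160)
0.560000: (-0.014140, -0.898160); f=(-0.131477, 1.715763) → (-0.048324, -0.452062)
(u(0.82), v(0.82)) ≈ (-0.0483, -0.4521)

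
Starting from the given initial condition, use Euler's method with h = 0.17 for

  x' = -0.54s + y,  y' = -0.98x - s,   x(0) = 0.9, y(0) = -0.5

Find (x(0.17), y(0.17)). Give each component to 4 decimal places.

0.8150, -0.6499

Euler on (x,y): x_{n+1} = x_n + h·x', y_{n+1} = y_n + h·y'.
0.000000: (0.900000, -0.500000); f=(-0.500000, -0.882000) → (0.815000, -0.649940)
(x(0.17), y(0.17)) ≈ (0.8150, -0.6499)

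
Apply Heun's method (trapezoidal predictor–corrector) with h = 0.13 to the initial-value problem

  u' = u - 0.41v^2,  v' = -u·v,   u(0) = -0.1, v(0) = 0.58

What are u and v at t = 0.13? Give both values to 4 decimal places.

Heun on (u,v): k1 = f(t_n, state_n); k2 = f(t_n + h, state_n + h·k1); state_{n+1} = state_n + (h/2)·(k1 + k2).
0.000000: (-0.100000, 0.580000)
  k1 = (-0.237924, 0.058000)
  predictor → (-0.130930, 0.587540)
  k2 = (-0.272463, 0.076927)
  → (-0.133175, 0.588770)
(u(0.13), v(0.13)) ≈ (-0.1332, 0.5888)

-0.1332, 0.5888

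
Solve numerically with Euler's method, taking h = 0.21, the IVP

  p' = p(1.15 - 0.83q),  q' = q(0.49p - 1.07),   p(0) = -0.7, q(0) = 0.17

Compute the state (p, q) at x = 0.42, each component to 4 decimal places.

Euler on (p,q): p_{n+1} = p_n + h·p', q_{n+1} = q_n + h·q'.
0.000000: (-0.700000, 0.170000); f=(-0.706230, -0.240210) → (-0.848308, 0.119556)
0.210000: (-0.848308, 0.119556); f=(-0.891376, -0.177621) → (-1.035497, 0.082256)
(p(0.42), q(0.42)) ≈ (-1.0355, 0.0823)

-1.0355, 0.0823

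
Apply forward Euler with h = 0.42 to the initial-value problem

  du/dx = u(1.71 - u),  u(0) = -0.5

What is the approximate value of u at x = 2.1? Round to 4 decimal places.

Euler: u_{n+1} = u_n + h·f(x_n, u_n).
x=0.000000, u=-0.500000: f=-1.105000 → u ← -0.500000 + 0.42·(-1.105000) = -0.964100
x=0.420000, u=-0.964100: f=-2.578100 → u ← -0.964100 + 0.42·(-2.578100) = -2.046902
x=0.840000, u=-2.046902: f=-7.690010 → u ← -2.046902 + 0.42·(-7.690010) = -5.276706
x=1.260000, u=-5.276706: f=-36.866794 → u ← -5.276706 + 0.42·(-36.866794) = -20.760759
x=1.680000, u=-20.760759: f=-466.510028 → u ← -20.760759 + 0.42·(-466.510028) = -216.694971
u(2.1) ≈ -216.6950

-216.6950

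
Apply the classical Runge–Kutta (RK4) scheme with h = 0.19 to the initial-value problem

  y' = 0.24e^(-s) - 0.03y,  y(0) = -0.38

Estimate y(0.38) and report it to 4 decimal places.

RK4: k1 = f(s_n, y_n); k2 = f(s_n + h/2, y_n + (h/2)·k1); k3 = f(s_n + h/2, y_n + (h/2)·k2); k4 = f(s_n + h, y_n + h·k3); y_{n+1} = y_n + (h/6)·(k1 + 2k2 + 2k3 + k4).
s=0.000000, y=-0.380000:
  k1 = f(0.000000, -0.380000) = 0.251400
  k2 = f(0.095000, -0.356117) = 0.228933
  k3 = f(0.095000, -0.358251) = 0.228997
  k4 = f(0.190000, -0.336491) = 0.208565
  y ← -0.380000 + (0.19/6)·(k1 + 2k2 + 2k3 + k4) = -0.336432
s=0.190000, y=-0.336432:
  k1 = f(0.190000, -0.336432) = 0.208563
  k2 = f(0.285000, -0.316619) = 0.189982
  k3 = f(0.285000, -0.318384) = 0.190035
  k4 = f(0.380000, -0.300326) = 0.173137
  y ← -0.336432 + (0.19/6)·(k1 + 2k2 + 2k3 + k4) = -0.300277
y(0.38) ≈ -0.3003

-0.3003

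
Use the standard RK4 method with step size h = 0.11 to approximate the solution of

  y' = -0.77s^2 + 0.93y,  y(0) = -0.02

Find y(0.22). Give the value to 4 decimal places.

RK4: k1 = f(s_n, y_n); k2 = f(s_n + h/2, y_n + (h/2)·k1); k3 = f(s_n + h/2, y_n + (h/2)·k2); k4 = f(s_n + h, y_n + h·k3); y_{n+1} = y_n + (h/6)·(k1 + 2k2 + 2k3 + k4).
s=0.000000, y=-0.020000:
  k1 = f(0.000000, -0.020000) = -0.018600
  k2 = f(0.055000, -0.021023) = -0.021881
  k3 = f(0.055000, -0.021203) = -0.022048
  k4 = f(0.110000, -0.022425) = -0.030173
  y ← -0.020000 + (0.11/6)·(k1 + 2k2 + 2k3 + k4) = -0.022505
s=0.110000, y=-0.022505:
  k1 = f(0.110000, -0.022505) = -0.030247
  k2 = f(0.165000, -0.024168) = -0.043440
  k3 = f(0.165000, -0.024894) = -0.044115
  k4 = f(0.220000, -0.027358) = -0.062710
  y ← -0.022505 + (0.11/6)·(k1 + 2k2 + 2k3 + k4) = -0.027419
y(0.22) ≈ -0.0274

-0.0274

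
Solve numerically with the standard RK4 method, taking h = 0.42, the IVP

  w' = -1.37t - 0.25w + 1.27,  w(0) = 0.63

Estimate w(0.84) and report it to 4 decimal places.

RK4: k1 = f(t_n, w_n); k2 = f(t_n + h/2, w_n + (h/2)·k1); k3 = f(t_n + h/2, w_n + (h/2)·k2); k4 = f(t_n + h, w_n + h·k3); w_{n+1} = w_n + (h/6)·(k1 + 2k2 + 2k3 + k4).
t=0.000000, w=0.630000:
  k1 = f(0.000000, 0.630000) = 1.112500
  k2 = f(0.210000, 0.863625) = 0.766394
  k3 = f(0.210000, 0.790943) = 0.784564
  k4 = f(0.420000, 0.959517) = 0.454721
  w ← 0.630000 + (0.42/6)·(k1 + 2k2 + 2k3 + k4) = 0.956840
t=0.420000, w=0.956840:
  k1 = f(0.420000, 0.956840) = 0.455390
  k2 = f(0.630000, 1.052472) = 0.143782
  k3 = f(0.630000, 0.987034) = 0.160142
  k4 = f(0.840000, 1.024099) = -0.136825
  w ← 0.956840 + (0.42/6)·(k1 + 2k2 + 2k3 + k4) = 1.021688
w(0.84) ≈ 1.0217

1.0217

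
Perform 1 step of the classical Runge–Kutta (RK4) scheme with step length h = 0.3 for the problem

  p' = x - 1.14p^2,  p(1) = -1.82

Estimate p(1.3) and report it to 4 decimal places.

-3.6939

RK4: k1 = f(x_n, p_n); k2 = f(x_n + h/2, p_n + (h/2)·k1); k3 = f(x_n + h/2, p_n + (h/2)·k2); k4 = f(x_n + h, p_n + h·k3); p_{n+1} = p_n + (h/6)·(k1 + 2k2 + 2k3 + k4).
x=1.000000, p=-1.820000:
  k1 = f(1.000000, -1.820000) = -2.776136
  k2 = f(1.150000, -2.236420) = -4.551797
  k3 = f(1.150000, -2.502770) = -5.990795
  k4 = f(1.300000, -3.617239) = -13.616233
  p ← -1.820000 + (0.3/6)·(k1 + 2k2 + 2k3 + k4) = -3.693878
p(1.3) ≈ -3.6939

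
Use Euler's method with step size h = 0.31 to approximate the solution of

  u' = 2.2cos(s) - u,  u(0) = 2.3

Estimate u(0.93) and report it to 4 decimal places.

Euler: u_{n+1} = u_n + h·f(s_n, u_n).
s=0.000000, u=2.300000: f=-0.100000 → u ← 2.300000 + 0.31·(-0.100000) = 2.269000
s=0.310000, u=2.269000: f=-0.173866 → u ← 2.269000 + 0.31·(-0.173866) = 2.215101
s=0.620000, u=2.215101: f=-0.424569 → u ← 2.215101 + 0.31·(-0.424569) = 2.083485
u(0.93) ≈ 2.0835

2.0835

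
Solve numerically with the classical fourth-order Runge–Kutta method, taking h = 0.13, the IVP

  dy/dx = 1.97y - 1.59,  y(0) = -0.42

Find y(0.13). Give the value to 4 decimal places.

RK4: k1 = f(x_n, y_n); k2 = f(x_n + h/2, y_n + (h/2)·k1); k3 = f(x_n + h/2, y_n + (h/2)·k2); k4 = f(x_n + h, y_n + h·k3); y_{n+1} = y_n + (h/6)·(k1 + 2k2 + 2k3 + k4).
x=0.000000, y=-0.420000:
  k1 = f(0.000000, -0.420000) = -2.417400
  k2 = f(0.065000, -0.577131) = -2.726948
  k3 = f(0.065000, -0.597252) = -2.766586
  k4 = f(0.130000, -0.779656) = -3.125923
  y ← -0.420000 + (0.13/6)·(k1 + 2k2 + 2k3 + k4) = -0.778158
y(0.13) ≈ -0.7782

-0.7782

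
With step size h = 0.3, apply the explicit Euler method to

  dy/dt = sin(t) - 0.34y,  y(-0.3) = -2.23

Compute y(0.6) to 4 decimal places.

-1.5977

Euler: y_{n+1} = y_n + h·f(t_n, y_n).
t=-0.300000, y=-2.230000: f=0.462680 → y ← -2.230000 + 0.3·0.462680 = -2.091196
t=0.000000, y=-2.091196: f=0.711007 → y ← -2.091196 + 0.3·0.711007 = -1.877894
t=0.300000, y=-1.877894: f=0.934004 → y ← -1.877894 + 0.3·0.934004 = -1.597693
y(0.6) ≈ -1.5977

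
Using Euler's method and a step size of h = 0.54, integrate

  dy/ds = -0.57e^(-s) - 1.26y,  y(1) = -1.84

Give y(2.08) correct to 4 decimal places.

Euler: y_{n+1} = y_n + h·f(s_n, y_n).
s=1.000000, y=-1.840000: f=2.108709 → y ← -1.840000 + 0.54·2.108709 = -0.701297
s=1.540000, y=-0.701297: f=0.761437 → y ← -0.701297 + 0.54·0.761437 = -0.290121
y(2.08) ≈ -0.2901

-0.2901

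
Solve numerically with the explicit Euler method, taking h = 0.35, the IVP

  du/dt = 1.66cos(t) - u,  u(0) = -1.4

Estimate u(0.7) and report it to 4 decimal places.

0.3319

Euler: u_{n+1} = u_n + h·f(t_n, u_n).
t=0.000000, u=-1.400000: f=3.060000 → u ← -1.400000 + 0.35·3.060000 = -0.329000
t=0.350000, u=-0.329000: f=1.888359 → u ← -0.329000 + 0.35·1.888359 = 0.331926
u(0.7) ≈ 0.3319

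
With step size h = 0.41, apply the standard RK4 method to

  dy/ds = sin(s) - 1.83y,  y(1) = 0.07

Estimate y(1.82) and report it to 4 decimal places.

0.4282

RK4: k1 = f(s_n, y_n); k2 = f(s_n + h/2, y_n + (h/2)·k1); k3 = f(s_n + h/2, y_n + (h/2)·k2); k4 = f(s_n + h, y_n + h·k3); y_{n+1} = y_n + (h/6)·(k1 + 2k2 + 2k3 + k4).
s=1.000000, y=0.070000:
  k1 = f(1.000000, 0.070000) = 0.713371
  k2 = f(1.205000, 0.216241) = 0.538118
  k3 = f(1.205000, 0.180314) = 0.603864
  k4 = f(1.410000, 0.317584) = 0.405921
  y ← 0.070000 + (0.41/6)·(k1 + 2k2 + 2k3 + k4) = 0.302556
s=1.410000, y=0.302556:
  k1 = f(1.410000, 0.302556) = 0.433423
  k2 = f(1.615000, 0.391408) = 0.282747
  k3 = f(1.615000, 0.360519) = 0.339273
  k4 = f(1.820000, 0.441658) = 0.160875
  y ← 0.302556 + (0.41/6)·(k1 + 2k2 + 2k3 + k4) = 0.428176
y(1.82) ≈ 0.4282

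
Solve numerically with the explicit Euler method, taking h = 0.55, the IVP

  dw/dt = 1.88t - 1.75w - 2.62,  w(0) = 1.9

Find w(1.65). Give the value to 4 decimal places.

-0.3382

Euler: w_{n+1} = w_n + h·f(t_n, w_n).
t=0.000000, w=1.900000: f=-5.945000 → w ← 1.900000 + 0.55·(-5.945000) = -1.369750
t=0.550000, w=-1.369750: f=0.811063 → w ← -1.369750 + 0.55·0.811063 = -0.923666
t=1.100000, w=-0.923666: f=1.064415 → w ← -0.923666 + 0.55·1.064415 = -0.338237
w(1.65) ≈ -0.3382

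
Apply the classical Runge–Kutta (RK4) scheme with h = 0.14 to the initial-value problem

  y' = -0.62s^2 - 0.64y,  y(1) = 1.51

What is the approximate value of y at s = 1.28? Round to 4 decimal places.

1.0532

RK4: k1 = f(s_n, y_n); k2 = f(s_n + h/2, y_n + (h/2)·k1); k3 = f(s_n + h/2, y_n + (h/2)·k2); k4 = f(s_n + h, y_n + h·k3); y_{n+1} = y_n + (h/6)·(k1 + 2k2 + 2k3 + k4).
s=1.000000, y=1.510000:
  k1 = f(1.000000, 1.510000) = -1.586400
  k2 = f(1.070000, 1.398952) = -1.605167
  k3 = f(1.070000, 1.397638) = -1.604327
  k4 = f(1.140000, 1.285394) = -1.628404
  y ← 1.510000 + (0.14/6)·(k1 + 2k2 + 2k3 + k4) = 1.285212
s=1.140000, y=1.285212:
  k1 = f(1.140000, 1.285212) = -1.628287
  k2 = f(1.210000, 1.171231) = -1.657330
  k3 = f(1.210000, 1.169198) = -1.656029
  k4 = f(1.280000, 1.053367) = -1.689963
  y ← 1.285212 + (0.14/6)·(k1 + 2k2 + 2k3 + k4) = 1.053162
y(1.28) ≈ 1.0532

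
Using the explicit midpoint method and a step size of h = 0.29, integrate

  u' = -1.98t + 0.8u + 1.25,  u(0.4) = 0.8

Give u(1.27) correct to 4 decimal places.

1.2403

Midpoint: k1 = f(t_n, u_n); k2 = f(t_n + h/2, u_n + (h/2)·k1); u_{n+1} = u_n + h·k2.
t=0.400000, u=0.800000:
  k1 = f(0.400000, 0.800000) = 1.098000
  k2 = f(0.545000, 0.959210) = 0.938268
  u ← 0.800000 + 0.29·0.938268 = 1.072098
t=0.690000, u=1.072098:
  k1 = f(0.690000, 1.072098) = 0.741478
  k2 = f(0.835000, 1.179612) = 0.540390
  u ← 1.072098 + 0.29·0.540390 = 1.228811
t=0.980000, u=1.228811:
  k1 = f(0.980000, 1.228811) = 0.292649
  k2 = f(1.125000, 1.271245) = 0.039496
  u ← 1.228811 + 0.29·0.039496 = 1.240265
u(1.27) ≈ 1.2403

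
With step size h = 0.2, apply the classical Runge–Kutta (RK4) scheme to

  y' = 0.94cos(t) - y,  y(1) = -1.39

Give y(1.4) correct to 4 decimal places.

RK4: k1 = f(t_n, y_n); k2 = f(t_n + h/2, y_n + (h/2)·k1); k3 = f(t_n + h/2, y_n + (h/2)·k2); k4 = f(t_n + h, y_n + h·k3); y_{n+1} = y_n + (h/6)·(k1 + 2k2 + 2k3 + k4).
t=1.000000, y=-1.390000:
  k1 = f(1.000000, -1.390000) = 1.897884
  k2 = f(1.100000, -1.200212) = 1.626592
  k3 = f(1.100000, -1.227341) = 1.653721
  k4 = f(1.200000, -1.059256) = 1.399872
  y ← -1.390000 + (0.2/6)·(k1 + 2k2 + 2k3 + k4) = -1.061387
t=1.200000, y=-1.061387:
  k1 = f(1.200000, -1.061387) = 1.402004
  k2 = f(1.300000, -0.921187) = 1.172636
  k3 = f(1.300000, -0.944124) = 1.195573
  k4 = f(1.400000, -0.822273) = 0.982042
  y ← -1.061387 + (0.2/6)·(k1 + 2k2 + 2k3 + k4) = -0.824039
y(1.4) ≈ -0.8240

-0.8240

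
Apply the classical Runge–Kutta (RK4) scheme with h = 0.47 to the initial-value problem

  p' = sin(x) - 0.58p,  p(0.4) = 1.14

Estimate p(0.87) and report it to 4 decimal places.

RK4: k1 = f(x_n, p_n); k2 = f(x_n + h/2, p_n + (h/2)·k1); k3 = f(x_n + h/2, p_n + (h/2)·k2); k4 = f(x_n + h, p_n + h·k3); p_{n+1} = p_n + (h/6)·(k1 + 2k2 + 2k3 + k4).
x=0.400000, p=1.140000:
  k1 = f(0.400000, 1.140000) = -0.271782
  k2 = f(0.635000, 1.076131) = -0.030979
  k3 = f(0.635000, 1.132720) = -0.063800
  k4 = f(0.870000, 1.110014) = 0.120521
  p ← 1.140000 + (0.47/6)·(k1 + 2k2 + 2k3 + k4) = 1.113303
p(0.87) ≈ 1.1133

1.1133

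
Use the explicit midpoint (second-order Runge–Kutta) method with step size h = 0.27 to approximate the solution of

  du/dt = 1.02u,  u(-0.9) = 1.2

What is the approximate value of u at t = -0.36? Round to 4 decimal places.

Midpoint: k1 = f(t_n, u_n); k2 = f(t_n + h/2, u_n + (h/2)·k1); u_{n+1} = u_n + h·k2.
t=-0.900000, u=1.200000:
  k1 = f(-0.900000, 1.200000) = 1.224000
  k2 = f(-0.765000, 1.365240) = 1.392545
  u ← 1.200000 + 0.27·1.392545 = 1.575987
t=-0.630000, u=1.575987:
  k1 = f(-0.630000, 1.575987) = 1.607507
  k2 = f(-0.495000, 1.793001) = 1.828861
  u ← 1.575987 + 0.27·1.828861 = 2.069779
u(-0.36) ≈ 2.0698

2.0698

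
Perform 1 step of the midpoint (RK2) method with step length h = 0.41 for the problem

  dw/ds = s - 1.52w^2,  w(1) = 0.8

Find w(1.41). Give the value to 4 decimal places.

0.8896

Midpoint: k1 = f(s_n, w_n); k2 = f(s_n + h/2, w_n + (h/2)·k1); w_{n+1} = w_n + h·k2.
s=1.000000, w=0.800000:
  k1 = f(1.000000, 0.800000) = 0.027200
  k2 = f(1.205000, 0.805576) = 0.218592
  w ← 0.800000 + 0.41·0.218592 = 0.889623
w(1.41) ≈ 0.8896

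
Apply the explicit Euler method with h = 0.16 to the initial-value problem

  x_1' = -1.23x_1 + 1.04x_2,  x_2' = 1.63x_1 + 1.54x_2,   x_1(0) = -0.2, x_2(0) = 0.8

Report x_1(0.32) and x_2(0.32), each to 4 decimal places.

0.1351, 1.1706

Euler on (x_1,x_2): x_1_{n+1} = x_1_n + h·x_1', x_2_{n+1} = x_2_n + h·x_2'.
0.000000: (-0.200000, 0.800000); f=(1.078000, 0.906000) → (-0.027520, 0.944960)
0.160000: (-0.027520, 0.944960); f=(1.016608, 1.410381) → (0.135137, 1.170621)
(x_1(0.32), x_2(0.32)) ≈ (0.1351, 1.1706)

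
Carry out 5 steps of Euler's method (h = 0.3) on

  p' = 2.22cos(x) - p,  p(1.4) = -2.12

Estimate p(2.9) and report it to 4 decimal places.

Euler: p_{n+1} = p_n + h·f(x_n, p_n).
x=1.400000, p=-2.120000: f=2.497327 → p ← -2.120000 + 0.3·2.497327 = -1.370802
x=1.700000, p=-1.370802: f=1.084767 → p ← -1.370802 + 0.3·1.084767 = -1.045372
x=2.000000, p=-1.045372: f=0.121526 → p ← -1.045372 + 0.3·0.121526 = -1.008914
x=2.300000, p=-1.008914: f=-0.470219 → p ← -1.008914 + 0.3·(-0.470219) = -1.149980
x=2.600000, p=-1.149980: f=-0.752313 → p ← -1.149980 + 0.3·(-0.752313) = -1.375674
p(2.9) ≈ -1.3757

-1.3757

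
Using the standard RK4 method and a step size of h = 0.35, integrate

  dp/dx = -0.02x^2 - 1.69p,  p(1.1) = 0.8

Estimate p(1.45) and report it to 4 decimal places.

0.4344

RK4: k1 = f(x_n, p_n); k2 = f(x_n + h/2, p_n + (h/2)·k1); k3 = f(x_n + h/2, p_n + (h/2)·k2); k4 = f(x_n + h, p_n + h·k3); p_{n+1} = p_n + (h/6)·(k1 + 2k2 + 2k3 + k4).
x=1.100000, p=0.800000:
  k1 = f(1.100000, 0.800000) = -1.376200
  k2 = f(1.275000, 0.559165) = -0.977501
  k3 = f(1.275000, 0.628937) = -1.095416
  k4 = f(1.450000, 0.416604) = -0.746111
  p ← 0.800000 + (0.35/6)·(k1 + 2k2 + 2k3 + k4) = 0.434358
p(1.45) ≈ 0.4344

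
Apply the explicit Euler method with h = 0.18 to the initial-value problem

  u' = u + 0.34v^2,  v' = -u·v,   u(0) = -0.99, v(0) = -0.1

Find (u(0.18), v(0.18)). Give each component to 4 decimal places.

-1.1676, -0.1178

Euler on (u,v): u_{n+1} = u_n + h·u', v_{n+1} = v_n + h·v'.
0.000000: (-0.990000, -0.100000); f=(-0.986600, -0.099000) → (-1.167588, -0.117820)
(u(0.18), v(0.18)) ≈ (-1.1676, -0.1178)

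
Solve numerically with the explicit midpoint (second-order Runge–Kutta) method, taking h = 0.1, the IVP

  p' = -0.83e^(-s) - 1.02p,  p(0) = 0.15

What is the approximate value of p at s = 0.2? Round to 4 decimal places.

-0.0127

Midpoint: k1 = f(s_n, p_n); k2 = f(s_n + h/2, p_n + (h/2)·k1); p_{n+1} = p_n + h·k2.
s=0.000000, p=0.150000:
  k1 = f(0.000000, 0.150000) = -0.983000
  k2 = f(0.050000, 0.100850) = -0.892387
  p ← 0.150000 + 0.1·(-0.892387) = 0.060761
s=0.100000, p=0.060761:
  k1 = f(0.100000, 0.060761) = -0.812992
  k2 = f(0.150000, 0.020112) = -0.734902
  p ← 0.060761 + 0.1·(-0.734902) = -0.012729
p(0.2) ≈ -0.0127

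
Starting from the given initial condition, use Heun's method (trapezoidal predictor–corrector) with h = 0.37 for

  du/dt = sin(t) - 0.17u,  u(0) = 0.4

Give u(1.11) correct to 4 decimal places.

0.8489

Heun: k1 = f(t_n, u_n); k2 = f(t_n + h, u_n + h·k1); u_{n+1} = u_n + (h/2)·(k1 + k2).
t=0.000000, u=0.400000:
  k1 = f(0.000000, 0.400000) = -0.068000
  k2 = f(0.370000, 0.374840) = 0.297893
  u ← 0.400000 + (0.37/2)·(-0.068000 + 0.297893) = 0.442530
t=0.370000, u=0.442530:
  k1 = f(0.370000, 0.442530) = 0.286385
  k2 = f(0.740000, 0.548493) = 0.581044
  u ← 0.442530 + (0.37/2)·(0.286385 + 0.581044) = 0.603005
t=0.740000, u=0.603005:
  k1 = f(0.740000, 0.603005) = 0.571777
  k2 = f(1.110000, 0.814562) = 0.757223
  u ← 0.603005 + (0.37/2)·(0.571777 + 0.757223) = 0.848870
u(1.11) ≈ 0.8489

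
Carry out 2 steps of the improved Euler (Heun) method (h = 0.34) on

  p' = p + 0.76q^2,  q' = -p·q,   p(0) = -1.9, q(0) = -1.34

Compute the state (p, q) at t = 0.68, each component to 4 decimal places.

0.8422, -3.7214

Heun on (p,q): k1 = f(t_n, state_n); k2 = f(t_n + h, state_n + h·k1); state_{n+1} = state_n + (h/2)·(k1 + k2).
0.000000: (-1.900000, -1.340000)
  k1 = (-0.535344, -2.546000)
  predictor → (-2.082017, -2.205640)
  k2 = (1.615267, -4.592180)
  → (-1.716413, -2.553491)
0.340000: (-1.716413, -2.553491)
  k1 = (3.239026, -4.382844)
  predictor → (-0.615144, -4.043658)
  k2 = (11.811743, -2.487433)
  → (0.842218, -3.721438)
(p(0.68), q(0.68)) ≈ (0.8422, -3.7214)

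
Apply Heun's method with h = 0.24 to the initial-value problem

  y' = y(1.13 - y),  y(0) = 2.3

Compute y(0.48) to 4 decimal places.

1.6305

Heun: k1 = f(t_n, y_n); k2 = f(t_n + h, y_n + h·k1); y_{n+1} = y_n + (h/2)·(k1 + k2).
t=0.000000, y=2.300000:
  k1 = f(0.000000, 2.300000) = -2.691000
  k2 = f(0.240000, 1.654160) = -0.867045
  y ← 2.300000 + (0.24/2)·(-2.691000 + (-0.867045)) = 1.873035
t=0.240000, y=1.873035:
  k1 = f(0.240000, 1.873035) = -1.391730
  k2 = f(0.480000, 1.539020) = -0.629489
  y ← 1.873035 + (0.24/2)·(-1.391730 + (-0.629489)) = 1.630488
y(0.48) ≈ 1.6305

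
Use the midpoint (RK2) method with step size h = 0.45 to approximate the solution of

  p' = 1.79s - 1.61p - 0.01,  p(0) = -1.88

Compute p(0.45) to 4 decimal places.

-0.8330

Midpoint: k1 = f(s_n, p_n); k2 = f(s_n + h/2, p_n + (h/2)·k1); p_{n+1} = p_n + h·k2.
s=0.000000, p=-1.880000:
  k1 = f(0.000000, -1.880000) = 3.016800
  k2 = f(0.225000, -1.201220) = 2.326714
  p ← -1.880000 + 0.45·2.326714 = -0.832979
p(0.45) ≈ -0.8330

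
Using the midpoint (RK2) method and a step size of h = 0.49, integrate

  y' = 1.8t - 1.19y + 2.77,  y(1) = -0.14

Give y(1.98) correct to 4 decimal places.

3.1184

Midpoint: k1 = f(t_n, y_n); k2 = f(t_n + h/2, y_n + (h/2)·k1); y_{n+1} = y_n + h·k2.
t=1.000000, y=-0.140000:
  k1 = f(1.000000, -0.140000) = 4.736600
  k2 = f(1.245000, 1.020467) = 3.796644
  y ← -0.140000 + 0.49·3.796644 = 1.720356
t=1.490000, y=1.720356:
  k1 = f(1.490000, 1.720356) = 3.404777
  k2 = f(1.735000, 2.554526) = 2.853114
  y ← 1.720356 + 0.49·2.853114 = 3.118382
y(1.98) ≈ 3.1184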